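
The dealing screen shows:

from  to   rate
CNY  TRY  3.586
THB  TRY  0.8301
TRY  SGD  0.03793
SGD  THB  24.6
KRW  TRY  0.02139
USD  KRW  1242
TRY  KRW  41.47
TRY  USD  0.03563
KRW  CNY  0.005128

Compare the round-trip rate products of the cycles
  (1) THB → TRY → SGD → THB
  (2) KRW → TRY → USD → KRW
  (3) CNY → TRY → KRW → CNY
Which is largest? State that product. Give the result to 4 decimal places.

(1) 0.8301 × 0.03793 × 24.6 = 0.77455
(2) 0.02139 × 0.03563 × 1242 = 0.94656
(3) 3.586 × 41.47 × 0.005128 = 0.76259
Highest is cycle (2) at 0.9466 (≤1, no arbitrage).

0.9466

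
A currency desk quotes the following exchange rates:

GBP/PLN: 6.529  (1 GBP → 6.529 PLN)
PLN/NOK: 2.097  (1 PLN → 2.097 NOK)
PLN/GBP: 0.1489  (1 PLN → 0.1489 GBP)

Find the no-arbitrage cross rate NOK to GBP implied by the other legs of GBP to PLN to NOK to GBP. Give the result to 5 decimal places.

0.07304

Known legs of the cycle: 6.529 × 2.097 = 13.691313
For no arbitrage the full-cycle product must be 1, so the missing rate is 1 / 13.691313 ≈ 0.0730390.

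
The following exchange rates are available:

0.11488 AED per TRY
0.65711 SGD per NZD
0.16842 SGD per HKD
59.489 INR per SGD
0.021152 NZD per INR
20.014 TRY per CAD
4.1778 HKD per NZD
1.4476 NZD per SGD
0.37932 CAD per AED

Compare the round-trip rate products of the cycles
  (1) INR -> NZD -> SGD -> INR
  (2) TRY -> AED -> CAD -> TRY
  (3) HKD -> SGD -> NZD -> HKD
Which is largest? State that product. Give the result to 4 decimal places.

1.0186

(1) 0.021152 × 0.65711 × 59.489 = 0.82685
(2) 0.11488 × 0.37932 × 20.014 = 0.87214
(3) 0.16842 × 1.4476 × 4.1778 = 1.01857
Highest is cycle (3) at 1.0186 (>1, arbitrage).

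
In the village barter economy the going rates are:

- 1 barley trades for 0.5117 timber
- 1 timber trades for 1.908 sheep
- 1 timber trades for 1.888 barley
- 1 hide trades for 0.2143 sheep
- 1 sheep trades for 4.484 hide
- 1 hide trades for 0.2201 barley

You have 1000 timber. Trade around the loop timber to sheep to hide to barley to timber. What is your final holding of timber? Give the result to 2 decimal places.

963.56

1000 timber × 1.908 = 1908 sheep
1908 sheep × 4.484 = 8555.472 hide
8555.472 hide × 0.2201 = 1883.0593872 barley
1883.0593872 barley × 0.5117 = 963.56148843024 timber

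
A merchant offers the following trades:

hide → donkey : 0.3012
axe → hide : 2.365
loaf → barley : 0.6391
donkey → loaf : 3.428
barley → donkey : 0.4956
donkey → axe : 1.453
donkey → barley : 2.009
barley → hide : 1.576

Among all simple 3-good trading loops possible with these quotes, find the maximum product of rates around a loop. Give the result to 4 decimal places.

barley→donkey→loaf→barley: 0.4956 × 3.428 × 0.6391 = 1.08578
hide→donkey→axe→hide: 0.3012 × 1.453 × 2.365 = 1.03503
hide→donkey→barley→hide: 0.3012 × 2.009 × 1.576 = 0.95365
Maximum is barley→donkey→loaf→barley at 1.0858; arbitrage exists.

1.0858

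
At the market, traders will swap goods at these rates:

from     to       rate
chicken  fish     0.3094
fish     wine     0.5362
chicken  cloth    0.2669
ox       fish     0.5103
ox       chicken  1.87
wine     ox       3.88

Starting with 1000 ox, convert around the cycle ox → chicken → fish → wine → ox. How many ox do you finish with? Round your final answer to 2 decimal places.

1000 ox × 1.87 = 1870 chicken
1870 chicken × 0.3094 = 578.578 fish
578.578 fish × 0.5362 = 310.2335236 wine
310.2335236 wine × 3.88 = 1203.706071568 ox

1203.71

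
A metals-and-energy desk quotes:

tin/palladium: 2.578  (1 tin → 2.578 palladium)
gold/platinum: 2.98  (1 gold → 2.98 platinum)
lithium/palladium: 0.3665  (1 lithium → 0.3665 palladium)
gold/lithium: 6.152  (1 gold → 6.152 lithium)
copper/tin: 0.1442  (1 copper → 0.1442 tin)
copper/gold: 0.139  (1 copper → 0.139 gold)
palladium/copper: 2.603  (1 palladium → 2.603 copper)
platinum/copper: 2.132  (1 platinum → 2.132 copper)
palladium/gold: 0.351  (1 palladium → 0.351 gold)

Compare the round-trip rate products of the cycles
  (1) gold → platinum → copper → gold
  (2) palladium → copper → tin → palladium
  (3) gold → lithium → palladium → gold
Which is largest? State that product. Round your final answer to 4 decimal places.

0.9677

(1) 2.98 × 2.132 × 0.139 = 0.88312
(2) 2.603 × 0.1442 × 2.578 = 0.96766
(3) 6.152 × 0.3665 × 0.351 = 0.79140
Highest is cycle (2) at 0.9677 (≤1, no arbitrage).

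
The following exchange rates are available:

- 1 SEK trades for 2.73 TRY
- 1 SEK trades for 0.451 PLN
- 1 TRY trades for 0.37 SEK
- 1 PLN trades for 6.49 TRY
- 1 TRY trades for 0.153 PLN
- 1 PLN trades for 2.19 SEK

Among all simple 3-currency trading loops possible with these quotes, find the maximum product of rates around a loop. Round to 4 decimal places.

1.0830

PLN→TRY→SEK→PLN: 6.49 × 0.37 × 0.451 = 1.08299
PLN→SEK→TRY→PLN: 2.19 × 2.73 × 0.153 = 0.91474
Maximum is PLN→TRY→SEK→PLN at 1.0830; arbitrage exists.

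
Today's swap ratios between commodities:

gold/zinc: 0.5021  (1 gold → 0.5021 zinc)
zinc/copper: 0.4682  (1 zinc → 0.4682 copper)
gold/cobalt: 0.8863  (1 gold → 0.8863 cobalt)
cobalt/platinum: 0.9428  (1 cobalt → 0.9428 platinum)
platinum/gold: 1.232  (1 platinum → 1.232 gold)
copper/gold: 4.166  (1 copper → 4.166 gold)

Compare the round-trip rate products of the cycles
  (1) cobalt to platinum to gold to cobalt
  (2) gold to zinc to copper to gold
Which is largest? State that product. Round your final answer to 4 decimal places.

1.0295

(1) 0.9428 × 1.232 × 0.8863 = 1.02946
(2) 0.5021 × 0.4682 × 4.166 = 0.97936
Highest is cycle (1) at 1.0295 (>1, arbitrage).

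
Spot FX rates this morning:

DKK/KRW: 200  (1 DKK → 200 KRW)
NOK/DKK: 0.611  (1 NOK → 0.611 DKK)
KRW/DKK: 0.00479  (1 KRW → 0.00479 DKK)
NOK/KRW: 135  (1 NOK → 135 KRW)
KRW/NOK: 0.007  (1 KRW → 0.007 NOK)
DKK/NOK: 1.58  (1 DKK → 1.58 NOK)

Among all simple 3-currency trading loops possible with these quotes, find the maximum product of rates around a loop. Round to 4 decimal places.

KRW→DKK→NOK→KRW: 0.00479 × 1.58 × 135 = 1.02171
KRW→NOK→DKK→KRW: 0.007 × 0.611 × 200 = 0.85540
Maximum is KRW→DKK→NOK→KRW at 1.0217; arbitrage exists.

1.0217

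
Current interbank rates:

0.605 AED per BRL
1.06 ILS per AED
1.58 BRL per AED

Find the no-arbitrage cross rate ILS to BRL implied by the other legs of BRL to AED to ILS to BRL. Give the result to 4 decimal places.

1.5593

Known legs of the cycle: 0.605 × 1.06 = 0.6413
For no arbitrage the full-cycle product must be 1, so the missing rate is 1 / 0.6413 ≈ 1.559333.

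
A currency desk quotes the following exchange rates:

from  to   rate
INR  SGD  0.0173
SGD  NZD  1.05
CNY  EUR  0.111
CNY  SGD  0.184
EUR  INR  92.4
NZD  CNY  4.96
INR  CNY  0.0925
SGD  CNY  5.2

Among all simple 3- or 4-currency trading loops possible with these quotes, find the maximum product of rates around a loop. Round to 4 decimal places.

NZD→CNY→SGD→NZD: 4.96 × 0.184 × 1.05 = 0.95827
EUR→INR→CNY→EUR: 92.4 × 0.0925 × 0.111 = 0.94872
EUR→INR→SGD→CNY→EUR: 92.4 × 0.0173 × 5.2 × 0.111 = 0.92267
Maximum is NZD→CNY→SGD→NZD at 0.9583; no arbitrage — every cycle loses value.

0.9583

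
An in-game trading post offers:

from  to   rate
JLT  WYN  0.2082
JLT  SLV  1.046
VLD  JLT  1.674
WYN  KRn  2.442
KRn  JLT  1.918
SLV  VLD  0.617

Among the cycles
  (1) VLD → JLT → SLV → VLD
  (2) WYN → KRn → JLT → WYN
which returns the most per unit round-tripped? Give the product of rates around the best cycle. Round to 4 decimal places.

(1) 1.674 × 1.046 × 0.617 = 1.08037
(2) 2.442 × 1.918 × 0.2082 = 0.97516
Highest is cycle (1) at 1.0804 (>1, arbitrage).

1.0804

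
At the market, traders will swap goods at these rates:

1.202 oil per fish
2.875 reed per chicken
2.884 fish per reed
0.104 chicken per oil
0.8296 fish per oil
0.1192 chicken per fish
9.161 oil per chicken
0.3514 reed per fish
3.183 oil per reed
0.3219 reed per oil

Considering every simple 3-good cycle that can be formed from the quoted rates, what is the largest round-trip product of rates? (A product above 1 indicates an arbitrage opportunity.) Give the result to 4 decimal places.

1.1159

reed→fish→oil→reed: 2.884 × 1.202 × 0.3219 = 1.11589
reed→fish→chicken→reed: 2.884 × 0.1192 × 2.875 = 0.98835
reed→oil→chicken→reed: 3.183 × 0.104 × 2.875 = 0.95172
reed→oil→fish→reed: 3.183 × 0.8296 × 0.3514 = 0.92791
fish→chicken→oil→fish: 0.1192 × 9.161 × 0.8296 = 0.90592
Maximum is reed→fish→oil→reed at 1.1159; arbitrage exists.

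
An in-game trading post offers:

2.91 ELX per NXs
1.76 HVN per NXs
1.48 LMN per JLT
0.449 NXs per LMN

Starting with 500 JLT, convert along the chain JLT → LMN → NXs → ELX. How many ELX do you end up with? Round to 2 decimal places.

966.88

500 JLT × 1.48 = 740 LMN
740 LMN × 0.449 = 332.26 NXs
332.26 NXs × 2.91 = 966.8766 ELX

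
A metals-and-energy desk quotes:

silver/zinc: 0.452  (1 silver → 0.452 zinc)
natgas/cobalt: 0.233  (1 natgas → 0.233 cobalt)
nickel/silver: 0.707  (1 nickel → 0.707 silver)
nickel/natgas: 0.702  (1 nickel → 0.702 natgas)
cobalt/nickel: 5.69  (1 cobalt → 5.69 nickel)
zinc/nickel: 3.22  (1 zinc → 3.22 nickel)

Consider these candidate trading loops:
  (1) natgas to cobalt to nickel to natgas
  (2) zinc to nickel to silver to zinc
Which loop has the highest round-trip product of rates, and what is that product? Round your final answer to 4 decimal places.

1.0290

(1) 0.233 × 5.69 × 0.702 = 0.93069
(2) 3.22 × 0.707 × 0.452 = 1.02900
Highest is cycle (2) at 1.0290 (>1, arbitrage).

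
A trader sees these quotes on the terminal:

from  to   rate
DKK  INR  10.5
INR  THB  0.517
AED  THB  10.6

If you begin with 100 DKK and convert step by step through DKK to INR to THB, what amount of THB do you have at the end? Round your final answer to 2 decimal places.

100 DKK × 10.5 = 1050 INR
1050 INR × 0.517 = 542.85 THB

542.85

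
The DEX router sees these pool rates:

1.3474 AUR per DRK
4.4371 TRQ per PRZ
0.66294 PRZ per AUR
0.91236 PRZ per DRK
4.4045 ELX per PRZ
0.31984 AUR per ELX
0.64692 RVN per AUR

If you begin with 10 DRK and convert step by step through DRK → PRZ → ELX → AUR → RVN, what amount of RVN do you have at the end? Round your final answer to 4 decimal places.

10 DRK × 0.91236 = 9.1236 PRZ
9.1236 PRZ × 4.4045 = 40.1848962 ELX
40.1848962 ELX × 0.31984 = 12.852737200608 AUR
12.852737200608 AUR × 0.64692 = 8.31469274981732736 RVN

8.3147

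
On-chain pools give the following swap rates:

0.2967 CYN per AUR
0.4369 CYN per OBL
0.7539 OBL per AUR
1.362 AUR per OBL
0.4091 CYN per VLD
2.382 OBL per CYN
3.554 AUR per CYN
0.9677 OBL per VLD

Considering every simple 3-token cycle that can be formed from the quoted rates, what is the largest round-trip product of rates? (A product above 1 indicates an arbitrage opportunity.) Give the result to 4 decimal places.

1.1706

AUR→OBL→CYN→AUR: 0.7539 × 0.4369 × 3.554 = 1.17061
AUR→CYN→OBL→AUR: 0.2967 × 2.382 × 1.362 = 0.96258
Maximum is AUR→OBL→CYN→AUR at 1.1706; arbitrage exists.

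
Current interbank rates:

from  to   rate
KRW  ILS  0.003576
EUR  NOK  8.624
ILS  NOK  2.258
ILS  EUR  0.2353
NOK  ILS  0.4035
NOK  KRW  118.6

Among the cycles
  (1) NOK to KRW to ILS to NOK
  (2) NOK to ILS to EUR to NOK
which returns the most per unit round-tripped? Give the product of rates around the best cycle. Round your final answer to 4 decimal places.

(1) 118.6 × 0.003576 × 2.258 = 0.95765
(2) 0.4035 × 0.2353 × 8.624 = 0.81879
Highest is cycle (1) at 0.9576 (≤1, no arbitrage).

0.9576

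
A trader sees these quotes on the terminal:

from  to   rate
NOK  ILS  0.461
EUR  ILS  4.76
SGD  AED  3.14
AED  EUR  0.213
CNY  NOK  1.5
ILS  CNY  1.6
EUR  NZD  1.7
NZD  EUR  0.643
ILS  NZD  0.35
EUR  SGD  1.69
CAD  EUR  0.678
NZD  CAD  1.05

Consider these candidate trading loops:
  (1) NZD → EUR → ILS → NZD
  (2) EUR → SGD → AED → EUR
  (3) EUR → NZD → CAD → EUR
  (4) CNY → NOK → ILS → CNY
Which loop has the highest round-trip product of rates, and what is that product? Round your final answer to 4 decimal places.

(1) 0.643 × 4.76 × 0.35 = 1.07124
(2) 1.69 × 3.14 × 0.213 = 1.13031
(3) 1.7 × 1.05 × 0.678 = 1.21023
(4) 1.5 × 0.461 × 1.6 = 1.10640
Highest is cycle (3) at 1.2102 (>1, arbitrage).

1.2102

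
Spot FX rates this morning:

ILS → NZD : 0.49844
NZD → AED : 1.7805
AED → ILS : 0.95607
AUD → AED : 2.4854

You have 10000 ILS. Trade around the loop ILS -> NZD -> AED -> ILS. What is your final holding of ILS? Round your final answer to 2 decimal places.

10000 ILS × 0.49844 = 4984.4 NZD
4984.4 NZD × 1.7805 = 8874.7242 AED
8874.7242 AED × 0.95607 = 8484.857565894 ILS

8484.86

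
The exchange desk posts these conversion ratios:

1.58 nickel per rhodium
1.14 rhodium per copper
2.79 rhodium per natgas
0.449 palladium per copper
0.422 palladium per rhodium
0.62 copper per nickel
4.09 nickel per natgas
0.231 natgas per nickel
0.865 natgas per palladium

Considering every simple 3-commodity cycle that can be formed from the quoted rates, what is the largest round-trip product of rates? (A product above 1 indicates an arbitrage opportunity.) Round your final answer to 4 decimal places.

copper→rhodium→nickel→copper: 1.14 × 1.58 × 0.62 = 1.11674
palladium→natgas→rhodium→palladium: 0.865 × 2.79 × 0.422 = 1.01843
natgas→rhodium→nickel→natgas: 2.79 × 1.58 × 0.231 = 1.01829
Maximum is copper→rhodium→nickel→copper at 1.1167; arbitrage exists.

1.1167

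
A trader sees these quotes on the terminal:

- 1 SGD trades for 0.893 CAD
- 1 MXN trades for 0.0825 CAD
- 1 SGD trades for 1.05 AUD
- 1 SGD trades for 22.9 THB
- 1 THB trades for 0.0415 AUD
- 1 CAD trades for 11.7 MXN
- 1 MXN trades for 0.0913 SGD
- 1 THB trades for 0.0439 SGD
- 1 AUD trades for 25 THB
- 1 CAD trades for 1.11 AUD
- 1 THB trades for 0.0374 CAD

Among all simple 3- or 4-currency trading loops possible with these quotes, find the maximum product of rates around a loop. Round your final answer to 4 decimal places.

THB→SGD→AUD→THB: 0.0439 × 1.05 × 25 = 1.15238
THB→SGD→CAD→AUD→THB: 0.0439 × 0.893 × 1.11 × 25 = 1.08787
THB→CAD→AUD→THB: 0.0374 × 1.11 × 25 = 1.03785
MXN→SGD→CAD→MXN: 0.0913 × 0.893 × 11.7 = 0.95391
THB→CAD→MXN→SGD→THB: 0.0374 × 11.7 × 0.0913 × 22.9 = 0.91488
Maximum is THB→SGD→AUD→THB at 1.1524; arbitrage exists.

1.1524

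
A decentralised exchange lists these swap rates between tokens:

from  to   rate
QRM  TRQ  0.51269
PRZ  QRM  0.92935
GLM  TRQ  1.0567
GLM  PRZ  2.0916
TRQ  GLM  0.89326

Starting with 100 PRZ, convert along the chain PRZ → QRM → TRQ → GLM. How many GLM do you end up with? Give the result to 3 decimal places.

42.561

100 PRZ × 0.92935 = 92.935 QRM
92.935 QRM × 0.51269 = 47.64684515 TRQ
47.64684515 TRQ × 0.89326 = 42.561020898689 GLM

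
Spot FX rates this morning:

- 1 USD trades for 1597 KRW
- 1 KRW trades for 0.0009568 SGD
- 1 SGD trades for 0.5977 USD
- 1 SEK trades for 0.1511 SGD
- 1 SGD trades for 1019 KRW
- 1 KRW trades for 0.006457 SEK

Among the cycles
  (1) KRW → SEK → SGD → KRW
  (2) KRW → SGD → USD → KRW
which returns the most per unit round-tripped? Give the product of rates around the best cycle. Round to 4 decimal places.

0.9942

(1) 0.006457 × 0.1511 × 1019 = 0.99419
(2) 0.0009568 × 0.5977 × 1597 = 0.91329
Highest is cycle (1) at 0.9942 (≤1, no arbitrage).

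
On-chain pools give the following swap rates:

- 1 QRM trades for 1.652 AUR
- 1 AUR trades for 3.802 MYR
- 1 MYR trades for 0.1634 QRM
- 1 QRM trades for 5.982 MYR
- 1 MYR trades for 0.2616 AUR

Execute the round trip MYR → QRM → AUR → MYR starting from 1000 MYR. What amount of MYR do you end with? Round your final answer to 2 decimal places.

1026.30

1000 MYR × 0.1634 = 163.4 QRM
163.4 QRM × 1.652 = 269.9368 AUR
269.9368 AUR × 3.802 = 1026.2997136 MYR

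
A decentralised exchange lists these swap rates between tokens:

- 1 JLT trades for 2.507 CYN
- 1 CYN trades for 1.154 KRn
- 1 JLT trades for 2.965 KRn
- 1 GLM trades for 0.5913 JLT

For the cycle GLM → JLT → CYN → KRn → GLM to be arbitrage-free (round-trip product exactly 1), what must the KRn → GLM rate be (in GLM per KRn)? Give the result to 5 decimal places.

Known legs of the cycle: 0.5913 × 2.507 × 1.154 = 1.7106770214
For no arbitrage the full-cycle product must be 1, so the missing rate is 1 / 1.7106770214 ≈ 0.5845639.

0.58456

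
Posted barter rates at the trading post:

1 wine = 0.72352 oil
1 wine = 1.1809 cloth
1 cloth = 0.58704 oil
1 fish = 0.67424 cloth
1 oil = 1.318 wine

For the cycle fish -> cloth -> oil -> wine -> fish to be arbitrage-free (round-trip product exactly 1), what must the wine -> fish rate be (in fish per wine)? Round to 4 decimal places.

1.9169

Known legs of the cycle: 0.67424 × 0.58704 × 1.318 = 0.5216721097728
For no arbitrage the full-cycle product must be 1, so the missing rate is 1 / 0.5216721097728 ≈ 1.916913.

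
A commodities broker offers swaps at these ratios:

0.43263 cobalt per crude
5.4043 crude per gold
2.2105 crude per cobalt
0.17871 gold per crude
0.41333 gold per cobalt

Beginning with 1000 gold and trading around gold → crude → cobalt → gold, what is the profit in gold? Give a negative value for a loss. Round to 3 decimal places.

1000 gold × 5.4043 = 5404.3 crude
5404.3 crude × 0.43263 = 2338.062309 cobalt
2338.062309 cobalt × 0.41333 = 966.39129417897 gold
Net change: 966.39129417897 − 1000 = -33.60870582103 gold

-33.609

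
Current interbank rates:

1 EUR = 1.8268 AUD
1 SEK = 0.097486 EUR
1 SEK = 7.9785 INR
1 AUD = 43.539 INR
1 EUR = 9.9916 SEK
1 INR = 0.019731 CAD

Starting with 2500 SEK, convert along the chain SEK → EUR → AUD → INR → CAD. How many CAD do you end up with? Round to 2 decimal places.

382.47

2500 SEK × 0.097486 = 243.715 EUR
243.715 EUR × 1.8268 = 445.218562 AUD
445.218562 AUD × 43.539 = 19384.370970918 INR
19384.370970918 INR × 0.019731 = 382.473023627183058 CAD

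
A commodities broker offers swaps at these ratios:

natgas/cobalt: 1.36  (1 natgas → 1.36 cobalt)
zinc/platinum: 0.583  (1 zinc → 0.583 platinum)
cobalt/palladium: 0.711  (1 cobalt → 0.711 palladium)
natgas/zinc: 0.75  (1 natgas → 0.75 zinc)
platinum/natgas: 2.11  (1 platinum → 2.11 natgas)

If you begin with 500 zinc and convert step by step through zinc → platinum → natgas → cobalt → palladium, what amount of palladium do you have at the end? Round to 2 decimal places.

594.74

500 zinc × 0.583 = 291.5 platinum
291.5 platinum × 2.11 = 615.065 natgas
615.065 natgas × 1.36 = 836.4884 cobalt
836.4884 cobalt × 0.711 = 594.7432524 palladium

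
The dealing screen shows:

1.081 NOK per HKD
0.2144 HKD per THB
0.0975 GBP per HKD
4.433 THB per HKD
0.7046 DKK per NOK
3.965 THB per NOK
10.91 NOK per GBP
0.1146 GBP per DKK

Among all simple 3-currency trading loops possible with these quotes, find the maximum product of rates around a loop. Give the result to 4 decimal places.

0.9190

THB→HKD→NOK→THB: 0.2144 × 1.081 × 3.965 = 0.91895
GBP→NOK→DKK→GBP: 10.91 × 0.7046 × 0.1146 = 0.88095
Maximum is THB→HKD→NOK→THB at 0.9190; no arbitrage — every cycle loses value.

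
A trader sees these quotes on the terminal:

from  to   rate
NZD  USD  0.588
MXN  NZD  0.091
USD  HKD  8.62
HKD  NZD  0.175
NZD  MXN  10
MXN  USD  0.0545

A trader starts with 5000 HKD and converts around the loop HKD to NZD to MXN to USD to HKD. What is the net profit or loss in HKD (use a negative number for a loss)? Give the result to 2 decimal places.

5000 HKD × 0.175 = 875 NZD
875 NZD × 10 = 8750 MXN
8750 MXN × 0.0545 = 476.875 USD
476.875 USD × 8.62 = 4110.6625 HKD
Net change: 4110.6625 − 5000 = -889.3375 HKD

-889.34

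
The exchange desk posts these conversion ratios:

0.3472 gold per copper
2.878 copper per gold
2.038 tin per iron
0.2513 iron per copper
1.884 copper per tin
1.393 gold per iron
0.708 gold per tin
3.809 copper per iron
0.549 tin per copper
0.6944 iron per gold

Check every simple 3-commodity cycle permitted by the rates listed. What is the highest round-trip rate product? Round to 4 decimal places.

tin→gold→copper→tin: 0.708 × 2.878 × 0.549 = 1.11866
gold→copper→iron→gold: 2.878 × 0.2513 × 1.393 = 1.00748
tin→gold→iron→tin: 0.708 × 0.6944 × 2.038 = 1.00195
tin→copper→iron→tin: 1.884 × 0.2513 × 2.038 = 0.96489
gold→iron→copper→gold: 0.6944 × 3.809 × 0.3472 = 0.91833
Maximum is tin→gold→copper→tin at 1.1187; arbitrage exists.

1.1187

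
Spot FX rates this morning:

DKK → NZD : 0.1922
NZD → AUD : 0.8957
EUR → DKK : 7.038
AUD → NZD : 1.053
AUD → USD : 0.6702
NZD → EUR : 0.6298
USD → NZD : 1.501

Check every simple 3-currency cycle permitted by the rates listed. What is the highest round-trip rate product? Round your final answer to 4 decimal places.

0.9010

NZD→AUD→USD→NZD: 0.8957 × 0.6702 × 1.501 = 0.90105
NZD→EUR→DKK→NZD: 0.6298 × 7.038 × 0.1922 = 0.85193
Maximum is NZD→AUD→USD→NZD at 0.9010; no arbitrage — every cycle loses value.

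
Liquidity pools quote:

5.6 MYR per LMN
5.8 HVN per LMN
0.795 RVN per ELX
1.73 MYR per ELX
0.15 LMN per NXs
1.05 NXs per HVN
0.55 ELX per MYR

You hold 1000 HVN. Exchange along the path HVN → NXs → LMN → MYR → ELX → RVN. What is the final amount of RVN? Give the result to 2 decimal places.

1000 HVN × 1.05 = 1050 NXs
1050 NXs × 0.15 = 157.5 LMN
157.5 LMN × 5.6 = 882 MYR
882 MYR × 0.55 = 485.1 ELX
485.1 ELX × 0.795 = 385.6545 RVN

385.65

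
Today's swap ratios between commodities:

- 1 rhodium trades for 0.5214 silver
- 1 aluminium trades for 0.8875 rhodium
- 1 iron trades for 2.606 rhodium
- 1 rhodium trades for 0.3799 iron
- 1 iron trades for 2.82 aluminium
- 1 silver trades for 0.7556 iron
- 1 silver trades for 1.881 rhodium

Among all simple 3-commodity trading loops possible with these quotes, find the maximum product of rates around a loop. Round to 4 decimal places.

silver→iron→rhodium→silver: 0.7556 × 2.606 × 0.5214 = 1.02669
aluminium→rhodium→iron→aluminium: 0.8875 × 0.3799 × 2.82 = 0.95079
Maximum is silver→iron→rhodium→silver at 1.0267; arbitrage exists.

1.0267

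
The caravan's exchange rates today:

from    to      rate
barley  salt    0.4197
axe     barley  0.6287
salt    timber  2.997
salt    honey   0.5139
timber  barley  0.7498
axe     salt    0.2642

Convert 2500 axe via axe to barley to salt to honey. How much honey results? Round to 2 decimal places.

339.00

2500 axe × 0.6287 = 1571.75 barley
1571.75 barley × 0.4197 = 659.663475 salt
659.663475 salt × 0.5139 = 339.0010598025 honey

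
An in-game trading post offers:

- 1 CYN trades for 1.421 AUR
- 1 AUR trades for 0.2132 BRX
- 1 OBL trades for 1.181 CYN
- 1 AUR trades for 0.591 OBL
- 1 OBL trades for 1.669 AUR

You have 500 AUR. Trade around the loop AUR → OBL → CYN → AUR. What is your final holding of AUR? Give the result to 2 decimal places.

500 AUR × 0.591 = 295.5 OBL
295.5 OBL × 1.181 = 348.9855 CYN
348.9855 CYN × 1.421 = 495.9083955 AUR

495.91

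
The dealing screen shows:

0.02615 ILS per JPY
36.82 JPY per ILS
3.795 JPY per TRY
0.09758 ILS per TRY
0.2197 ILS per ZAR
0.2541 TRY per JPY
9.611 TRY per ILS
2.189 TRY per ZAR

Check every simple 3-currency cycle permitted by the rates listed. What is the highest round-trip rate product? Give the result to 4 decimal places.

TRY→JPY→ILS→TRY: 3.795 × 0.02615 × 9.611 = 0.95379
TRY→ILS→JPY→TRY: 0.09758 × 36.82 × 0.2541 = 0.91295
Maximum is TRY→JPY→ILS→TRY at 0.9538; no arbitrage — every cycle loses value.

0.9538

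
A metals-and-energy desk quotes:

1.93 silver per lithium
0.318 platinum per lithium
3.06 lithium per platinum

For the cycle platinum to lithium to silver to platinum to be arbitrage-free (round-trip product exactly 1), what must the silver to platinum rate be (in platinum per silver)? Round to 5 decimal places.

Known legs of the cycle: 3.06 × 1.93 = 5.9058
For no arbitrage the full-cycle product must be 1, so the missing rate is 1 / 5.9058 ≈ 0.1693251.

0.16933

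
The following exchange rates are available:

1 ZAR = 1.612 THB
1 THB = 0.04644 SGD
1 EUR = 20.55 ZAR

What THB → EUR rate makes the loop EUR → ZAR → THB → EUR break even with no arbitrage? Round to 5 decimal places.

0.03019

Known legs of the cycle: 20.55 × 1.612 = 33.1266
For no arbitrage the full-cycle product must be 1, so the missing rate is 1 / 33.1266 ≈ 0.0301872.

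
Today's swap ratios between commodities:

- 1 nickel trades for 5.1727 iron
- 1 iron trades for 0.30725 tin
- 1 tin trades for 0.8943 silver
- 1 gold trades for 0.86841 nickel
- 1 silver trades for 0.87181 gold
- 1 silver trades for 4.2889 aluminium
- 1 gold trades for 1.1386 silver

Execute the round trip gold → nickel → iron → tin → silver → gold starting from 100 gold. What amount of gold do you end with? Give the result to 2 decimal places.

100 gold × 0.86841 = 86.841 nickel
86.841 nickel × 5.1727 = 449.2024407 iron
449.2024407 iron × 0.30725 = 138.017449905075 tin
138.017449905075 tin × 0.8943 = 123.4290054501085725 silver
123.4290054501085725 silver × 0.87181 = 107.606641241459154591225 gold

107.61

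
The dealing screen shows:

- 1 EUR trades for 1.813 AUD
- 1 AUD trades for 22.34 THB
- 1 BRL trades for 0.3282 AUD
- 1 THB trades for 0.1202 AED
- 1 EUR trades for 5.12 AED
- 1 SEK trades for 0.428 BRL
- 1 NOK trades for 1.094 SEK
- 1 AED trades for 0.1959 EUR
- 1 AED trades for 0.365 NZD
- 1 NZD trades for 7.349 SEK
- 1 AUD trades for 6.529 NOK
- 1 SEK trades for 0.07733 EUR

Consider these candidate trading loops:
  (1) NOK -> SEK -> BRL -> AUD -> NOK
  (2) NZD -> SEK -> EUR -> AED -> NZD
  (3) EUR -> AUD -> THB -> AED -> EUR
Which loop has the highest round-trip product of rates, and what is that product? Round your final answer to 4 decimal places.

(1) 1.094 × 0.428 × 0.3282 × 6.529 = 1.00334
(2) 7.349 × 0.07733 × 5.12 × 0.365 = 1.06204
(3) 1.813 × 22.34 × 0.1202 × 0.1959 = 0.95372
Highest is cycle (2) at 1.0620 (>1, arbitrage).

1.0620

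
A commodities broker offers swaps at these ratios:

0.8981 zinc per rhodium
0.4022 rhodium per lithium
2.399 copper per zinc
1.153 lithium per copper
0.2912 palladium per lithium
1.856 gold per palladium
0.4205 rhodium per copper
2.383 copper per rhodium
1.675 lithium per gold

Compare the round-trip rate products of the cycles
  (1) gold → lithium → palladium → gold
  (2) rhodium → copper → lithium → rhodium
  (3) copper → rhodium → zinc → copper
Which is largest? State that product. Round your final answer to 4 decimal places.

1.1051

(1) 1.675 × 0.2912 × 1.856 = 0.90528
(2) 2.383 × 1.153 × 0.4022 = 1.10508
(3) 0.4205 × 0.8981 × 2.399 = 0.90598
Highest is cycle (2) at 1.1051 (>1, arbitrage).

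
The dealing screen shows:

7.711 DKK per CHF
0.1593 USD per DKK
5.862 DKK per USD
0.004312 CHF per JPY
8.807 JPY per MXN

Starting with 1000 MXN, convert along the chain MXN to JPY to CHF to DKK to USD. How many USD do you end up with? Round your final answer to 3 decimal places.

46.648

1000 MXN × 8.807 = 8807 JPY
8807 JPY × 0.004312 = 37.975784 CHF
37.975784 CHF × 7.711 = 292.831270424 DKK
292.831270424 DKK × 0.1593 = 46.6480213785432 USD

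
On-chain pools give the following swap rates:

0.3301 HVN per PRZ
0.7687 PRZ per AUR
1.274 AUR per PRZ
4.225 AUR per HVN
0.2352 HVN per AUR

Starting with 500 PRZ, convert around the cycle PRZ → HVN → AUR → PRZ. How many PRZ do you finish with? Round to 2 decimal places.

500 PRZ × 0.3301 = 165.05 HVN
165.05 HVN × 4.225 = 697.33625 AUR
697.33625 AUR × 0.7687 = 536.042375375 PRZ

536.04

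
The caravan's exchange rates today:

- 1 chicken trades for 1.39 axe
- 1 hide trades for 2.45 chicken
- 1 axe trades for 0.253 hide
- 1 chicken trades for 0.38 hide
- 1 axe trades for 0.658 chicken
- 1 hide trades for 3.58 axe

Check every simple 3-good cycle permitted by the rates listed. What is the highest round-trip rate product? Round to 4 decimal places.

0.8951

hide→axe→chicken→hide: 3.58 × 0.658 × 0.38 = 0.89514
hide→chicken→axe→hide: 2.45 × 1.39 × 0.253 = 0.86159
Maximum is hide→axe→chicken→hide at 0.8951; no arbitrage — every cycle loses value.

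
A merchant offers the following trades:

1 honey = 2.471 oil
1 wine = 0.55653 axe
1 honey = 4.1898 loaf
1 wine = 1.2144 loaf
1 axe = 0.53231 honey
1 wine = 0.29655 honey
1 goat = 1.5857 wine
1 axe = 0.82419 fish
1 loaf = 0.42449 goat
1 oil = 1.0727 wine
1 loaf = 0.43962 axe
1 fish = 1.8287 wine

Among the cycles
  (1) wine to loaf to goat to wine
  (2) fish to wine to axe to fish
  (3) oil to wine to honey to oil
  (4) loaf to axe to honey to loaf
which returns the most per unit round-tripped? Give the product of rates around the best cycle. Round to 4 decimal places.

0.9805

(1) 1.2144 × 0.42449 × 1.5857 = 0.81743
(2) 1.8287 × 0.55653 × 0.82419 = 0.83880
(3) 1.0727 × 0.29655 × 2.471 = 0.78605
(4) 0.43962 × 0.53231 × 4.1898 = 0.98047
Highest is cycle (4) at 0.9805 (≤1, no arbitrage).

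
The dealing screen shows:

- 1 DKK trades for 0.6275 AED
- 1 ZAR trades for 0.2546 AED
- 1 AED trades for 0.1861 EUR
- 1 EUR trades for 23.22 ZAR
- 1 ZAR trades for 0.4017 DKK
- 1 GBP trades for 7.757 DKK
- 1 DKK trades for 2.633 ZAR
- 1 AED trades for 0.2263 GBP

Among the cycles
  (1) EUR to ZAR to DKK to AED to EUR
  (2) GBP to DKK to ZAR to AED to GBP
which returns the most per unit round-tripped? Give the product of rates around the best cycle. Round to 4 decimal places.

1.1768

(1) 23.22 × 0.4017 × 0.6275 × 0.1861 = 1.08924
(2) 7.757 × 2.633 × 0.2546 × 0.2263 = 1.17676
Highest is cycle (2) at 1.1768 (>1, arbitrage).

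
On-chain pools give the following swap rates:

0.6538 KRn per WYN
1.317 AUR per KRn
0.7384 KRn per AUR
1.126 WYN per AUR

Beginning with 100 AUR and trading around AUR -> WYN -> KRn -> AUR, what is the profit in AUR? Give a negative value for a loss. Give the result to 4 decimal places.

-3.0453

100 AUR × 1.126 = 112.6 WYN
112.6 WYN × 0.6538 = 73.61788 KRn
73.61788 KRn × 1.317 = 96.95474796 AUR
Net change: 96.95474796 − 100 = -3.04525204 AUR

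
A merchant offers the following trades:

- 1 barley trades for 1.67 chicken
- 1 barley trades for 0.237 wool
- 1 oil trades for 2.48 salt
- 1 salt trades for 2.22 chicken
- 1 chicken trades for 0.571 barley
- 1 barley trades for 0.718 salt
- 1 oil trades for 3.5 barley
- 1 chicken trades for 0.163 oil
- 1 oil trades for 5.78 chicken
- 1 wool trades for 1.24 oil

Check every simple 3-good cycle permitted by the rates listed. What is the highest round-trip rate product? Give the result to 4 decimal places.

1.0286

wool→oil→barley→wool: 1.24 × 3.5 × 0.237 = 1.02858
chicken→oil→barley→chicken: 0.163 × 3.5 × 1.67 = 0.95274
salt→chicken→barley→salt: 2.22 × 0.571 × 0.718 = 0.91015
salt→chicken→oil→salt: 2.22 × 0.163 × 2.48 = 0.89741
Maximum is wool→oil→barley→wool at 1.0286; arbitrage exists.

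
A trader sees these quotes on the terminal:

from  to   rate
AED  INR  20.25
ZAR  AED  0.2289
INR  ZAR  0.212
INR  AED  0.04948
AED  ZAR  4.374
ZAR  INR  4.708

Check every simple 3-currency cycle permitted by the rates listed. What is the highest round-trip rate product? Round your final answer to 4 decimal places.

1.0189

ZAR→INR→AED→ZAR: 4.708 × 0.04948 × 4.374 = 1.01893
ZAR→AED→INR→ZAR: 0.2289 × 20.25 × 0.212 = 0.98267
Maximum is ZAR→INR→AED→ZAR at 1.0189; arbitrage exists.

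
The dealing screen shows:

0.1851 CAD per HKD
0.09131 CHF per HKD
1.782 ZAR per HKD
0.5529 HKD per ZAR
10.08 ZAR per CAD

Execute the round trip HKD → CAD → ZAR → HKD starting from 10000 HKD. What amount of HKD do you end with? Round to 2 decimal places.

10316.05

10000 HKD × 0.1851 = 1851 CAD
1851 CAD × 10.08 = 18658.08 ZAR
18658.08 ZAR × 0.5529 = 10316.052432 HKD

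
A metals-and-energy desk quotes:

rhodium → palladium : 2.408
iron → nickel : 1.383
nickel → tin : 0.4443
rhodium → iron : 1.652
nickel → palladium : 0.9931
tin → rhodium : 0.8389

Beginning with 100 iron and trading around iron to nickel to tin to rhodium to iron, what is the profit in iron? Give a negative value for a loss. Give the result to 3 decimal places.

-14.843

100 iron × 1.383 = 138.3 nickel
138.3 nickel × 0.4443 = 61.44669 tin
61.44669 tin × 0.8389 = 51.547628241 rhodium
51.547628241 rhodium × 1.652 = 85.156681854132 iron
Net change: 85.156681854132 − 100 = -14.843318145868 iron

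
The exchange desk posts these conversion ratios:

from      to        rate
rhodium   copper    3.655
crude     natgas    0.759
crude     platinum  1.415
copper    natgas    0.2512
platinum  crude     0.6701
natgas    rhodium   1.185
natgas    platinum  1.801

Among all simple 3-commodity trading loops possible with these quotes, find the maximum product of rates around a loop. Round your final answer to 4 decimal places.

copper→natgas→rhodium→copper: 0.2512 × 1.185 × 3.655 = 1.08799
crude→natgas→platinum→crude: 0.759 × 1.801 × 0.6701 = 0.91600
Maximum is copper→natgas→rhodium→copper at 1.0880; arbitrage exists.

1.0880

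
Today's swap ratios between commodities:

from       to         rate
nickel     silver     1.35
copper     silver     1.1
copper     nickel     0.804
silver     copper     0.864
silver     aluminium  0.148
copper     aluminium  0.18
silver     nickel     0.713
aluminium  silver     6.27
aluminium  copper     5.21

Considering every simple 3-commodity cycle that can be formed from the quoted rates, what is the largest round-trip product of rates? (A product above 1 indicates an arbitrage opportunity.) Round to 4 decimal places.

0.9751

copper→aluminium→silver→copper: 0.18 × 6.27 × 0.864 = 0.97511
nickel→silver→copper→nickel: 1.35 × 0.864 × 0.804 = 0.93779
copper→silver→aluminium→copper: 1.1 × 0.148 × 5.21 = 0.84819
Maximum is copper→aluminium→silver→copper at 0.9751; no arbitrage — every cycle loses value.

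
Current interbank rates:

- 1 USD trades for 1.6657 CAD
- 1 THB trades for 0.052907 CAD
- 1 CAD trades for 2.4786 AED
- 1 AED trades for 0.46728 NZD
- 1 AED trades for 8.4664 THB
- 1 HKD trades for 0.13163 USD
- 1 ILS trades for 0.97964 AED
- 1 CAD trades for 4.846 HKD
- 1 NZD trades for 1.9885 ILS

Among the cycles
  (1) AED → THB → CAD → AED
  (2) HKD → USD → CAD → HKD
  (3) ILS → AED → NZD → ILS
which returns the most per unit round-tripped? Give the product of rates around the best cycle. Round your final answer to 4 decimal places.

(1) 8.4664 × 0.052907 × 2.4786 = 1.11024
(2) 0.13163 × 1.6657 × 4.846 = 1.06252
(3) 0.97964 × 0.46728 × 1.9885 = 0.91027
Highest is cycle (1) at 1.1102 (>1, arbitrage).

1.1102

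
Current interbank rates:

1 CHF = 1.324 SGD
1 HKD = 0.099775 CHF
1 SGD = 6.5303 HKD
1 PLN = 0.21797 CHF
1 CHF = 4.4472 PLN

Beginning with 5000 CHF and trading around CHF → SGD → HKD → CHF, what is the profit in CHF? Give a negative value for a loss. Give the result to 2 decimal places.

-686.67

5000 CHF × 1.324 = 6620 SGD
6620 SGD × 6.5303 = 43230.586 HKD
43230.586 HKD × 0.099775 = 4313.33171815 CHF
Net change: 4313.33171815 − 5000 = -686.66828185 CHF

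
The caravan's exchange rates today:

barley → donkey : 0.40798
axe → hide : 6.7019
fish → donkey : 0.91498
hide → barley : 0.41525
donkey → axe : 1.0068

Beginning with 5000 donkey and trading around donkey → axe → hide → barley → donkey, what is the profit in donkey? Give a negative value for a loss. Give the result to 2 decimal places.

715.57

5000 donkey × 1.0068 = 5034 axe
5034 axe × 6.7019 = 33737.3646 hide
33737.3646 hide × 0.41525 = 14009.44065015 barley
14009.44065015 barley × 0.40798 = 5715.571596448197 donkey
Net change: 5715.571596448197 − 5000 = 715.571596448197 donkey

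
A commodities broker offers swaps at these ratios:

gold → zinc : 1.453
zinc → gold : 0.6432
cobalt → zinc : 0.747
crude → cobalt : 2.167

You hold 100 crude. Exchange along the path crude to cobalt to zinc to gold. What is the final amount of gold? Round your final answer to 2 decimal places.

100 crude × 2.167 = 216.7 cobalt
216.7 cobalt × 0.747 = 161.8749 zinc
161.8749 zinc × 0.6432 = 104.11793568 gold

104.12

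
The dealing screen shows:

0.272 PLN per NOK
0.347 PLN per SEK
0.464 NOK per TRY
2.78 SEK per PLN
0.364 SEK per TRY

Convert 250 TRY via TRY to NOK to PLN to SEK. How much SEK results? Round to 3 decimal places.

87.715

250 TRY × 0.464 = 116 NOK
116 NOK × 0.272 = 31.552 PLN
31.552 PLN × 2.78 = 87.71456 SEK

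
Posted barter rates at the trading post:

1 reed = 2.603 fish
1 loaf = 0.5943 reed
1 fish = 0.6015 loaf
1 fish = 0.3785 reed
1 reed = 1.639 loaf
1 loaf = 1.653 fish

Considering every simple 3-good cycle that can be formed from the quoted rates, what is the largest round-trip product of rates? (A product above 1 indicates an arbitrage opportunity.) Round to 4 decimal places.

loaf→fish→reed→loaf: 1.653 × 0.3785 × 1.639 = 1.02546
loaf→reed→fish→loaf: 0.5943 × 2.603 × 0.6015 = 0.93050
Maximum is loaf→fish→reed→loaf at 1.0255; arbitrage exists.

1.0255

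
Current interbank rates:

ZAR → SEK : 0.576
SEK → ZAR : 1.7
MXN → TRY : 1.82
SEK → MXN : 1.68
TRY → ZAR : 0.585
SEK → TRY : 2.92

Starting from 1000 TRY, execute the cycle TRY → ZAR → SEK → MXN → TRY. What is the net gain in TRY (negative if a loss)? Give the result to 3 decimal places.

30.289

1000 TRY × 0.585 = 585 ZAR
585 ZAR × 0.576 = 336.96 SEK
336.96 SEK × 1.68 = 566.0928 MXN
566.0928 MXN × 1.82 = 1030.288896 TRY
Net change: 1030.288896 − 1000 = 30.288896 TRY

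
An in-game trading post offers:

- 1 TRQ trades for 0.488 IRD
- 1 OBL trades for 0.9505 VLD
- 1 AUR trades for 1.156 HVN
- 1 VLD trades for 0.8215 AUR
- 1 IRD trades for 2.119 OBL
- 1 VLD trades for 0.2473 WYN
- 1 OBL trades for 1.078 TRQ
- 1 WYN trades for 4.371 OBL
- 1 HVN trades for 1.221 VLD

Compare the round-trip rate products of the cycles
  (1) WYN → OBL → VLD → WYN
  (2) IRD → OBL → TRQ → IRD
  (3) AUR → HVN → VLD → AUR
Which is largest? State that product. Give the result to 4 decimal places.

(1) 4.371 × 0.9505 × 0.2473 = 1.02744
(2) 2.119 × 1.078 × 0.488 = 1.11473
(3) 1.156 × 1.221 × 0.8215 = 1.15953
Highest is cycle (3) at 1.1595 (>1, arbitrage).

1.1595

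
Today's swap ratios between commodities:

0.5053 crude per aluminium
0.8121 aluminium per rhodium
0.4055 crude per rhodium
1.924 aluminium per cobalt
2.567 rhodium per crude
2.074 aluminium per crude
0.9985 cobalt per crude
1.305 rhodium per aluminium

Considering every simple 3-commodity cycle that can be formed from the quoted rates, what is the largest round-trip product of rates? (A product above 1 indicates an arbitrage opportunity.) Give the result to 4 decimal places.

rhodium→crude→aluminium→rhodium: 0.4055 × 2.074 × 1.305 = 1.09751
rhodium→aluminium→crude→rhodium: 0.8121 × 0.5053 × 2.567 = 1.05338
aluminium→crude→cobalt→aluminium: 0.5053 × 0.9985 × 1.924 = 0.97074
Maximum is rhodium→crude→aluminium→rhodium at 1.0975; arbitrage exists.

1.0975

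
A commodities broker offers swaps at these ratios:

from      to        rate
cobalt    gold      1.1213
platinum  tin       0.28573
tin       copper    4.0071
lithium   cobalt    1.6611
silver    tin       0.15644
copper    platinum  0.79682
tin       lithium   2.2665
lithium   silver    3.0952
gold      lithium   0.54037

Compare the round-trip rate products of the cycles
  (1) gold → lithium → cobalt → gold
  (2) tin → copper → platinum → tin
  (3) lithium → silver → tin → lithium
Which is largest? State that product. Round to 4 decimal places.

(1) 0.54037 × 1.6611 × 1.1213 = 1.00649
(2) 4.0071 × 0.79682 × 0.28573 = 0.91232
(3) 3.0952 × 0.15644 × 2.2665 = 1.09747
Highest is cycle (3) at 1.0975 (>1, arbitrage).

1.0975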